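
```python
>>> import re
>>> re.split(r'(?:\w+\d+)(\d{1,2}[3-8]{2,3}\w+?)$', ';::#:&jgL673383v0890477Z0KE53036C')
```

[';::#:&', '036C', '']

With a capturing group present, the delimiter's captured portion is kept in the result list.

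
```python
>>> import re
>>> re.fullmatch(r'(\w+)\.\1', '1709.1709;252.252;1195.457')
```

None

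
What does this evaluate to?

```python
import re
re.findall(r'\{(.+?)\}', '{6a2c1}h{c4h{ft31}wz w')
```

['6a2c1', 'c4h{ft31']

The `?` after the quantifier makes it lazy — it takes as little as possible before letting the rest of the pattern try.
Walking the string: at [0:7] match '{6a2c1}', group 1 = '6a2c1'; at [8:18] match '{c4h{ft31}', group 1 = 'c4h{ft31'.
One capturing group, so `findall` returns just the captured substring from each match — 2 in all.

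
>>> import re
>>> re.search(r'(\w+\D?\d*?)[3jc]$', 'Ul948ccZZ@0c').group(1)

'Ul948ccZZ@0'

Pattern: one or more of a word character, then optionally a non-digit, then zero or more of a digit (lazy) (captured); then one of [3jc]; then anchored at the end.
Unlike `match`, `search` isn't anchored — it looks for the pattern anywhere in the string.
The match spans [0:12] → 'Ul948ccZZ@0c'.
Captured: group 1 = 'Ul948ccZZ@0'.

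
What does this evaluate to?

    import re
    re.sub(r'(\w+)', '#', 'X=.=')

'#=.='

Pattern: one or more of a word character (captured).
Matches: at [0:1] → 'X'.
Every occurrence is swapped for '#'.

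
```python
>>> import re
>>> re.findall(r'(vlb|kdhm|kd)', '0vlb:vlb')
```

['vlb', 'vlb']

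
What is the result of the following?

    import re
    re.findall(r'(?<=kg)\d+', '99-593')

[]

Since nothing is captured, `findall` lists the 0 matched substrings directly.
Nothing in the string satisfies the pattern, so the list is empty.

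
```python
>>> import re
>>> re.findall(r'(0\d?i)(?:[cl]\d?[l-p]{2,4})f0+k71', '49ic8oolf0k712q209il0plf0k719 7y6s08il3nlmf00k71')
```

Pattern: a literal '0', then optionally a digit, then a literal 'i' (captured); then one of [cl], then optionally a digit, then 2 to 4 of a character in [l-p] (non-capturing group); then the literal 'f', then one or more of the literal '0', then the literal 'k71'.
Matches: at [16:28] match '09il0plf0k71', group 1 = '09i'; at [34:48] match '08il3nlmf00k71', group 1 = '08i'.
Because there's exactly one group, `findall` drops the full match and keeps group 1 from each hit.

['09i', '08i']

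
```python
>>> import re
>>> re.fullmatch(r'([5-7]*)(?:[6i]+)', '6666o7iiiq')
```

None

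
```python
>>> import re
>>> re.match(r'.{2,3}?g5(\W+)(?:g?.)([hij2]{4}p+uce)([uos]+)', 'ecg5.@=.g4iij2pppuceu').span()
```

Pattern: 2 to 3 of any character (lazy), then the literal 'g5'; then one or more of a non-word character (captured); then optionally the literal 'g', then any character (non-capturing group); then exactly 4 of one of [hij2], then one or more of a literal 'p', then the literal 'uce' (captured); then one or more of one of [uos] (captured).
`match` is anchored at position 0; if the pattern doesn't fit there, it returns None.
The match spans [0:21] → 'ecg5.@=.g4iij2pppuceu'.
Captured: group 1 = '.@=.', group 2 = 'iij2pppuce', group 3 = 'u'.

(0, 21)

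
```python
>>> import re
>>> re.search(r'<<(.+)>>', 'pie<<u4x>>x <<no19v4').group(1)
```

`search` walks the string left to right and returns the first match it finds.
The match spans [3:10] → '<<u4x>>'.
Captured: group 1 = 'u4x'.

'u4x'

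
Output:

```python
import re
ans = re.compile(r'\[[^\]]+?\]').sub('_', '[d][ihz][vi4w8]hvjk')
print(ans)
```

___hvjk

Each match is replaced by '_'.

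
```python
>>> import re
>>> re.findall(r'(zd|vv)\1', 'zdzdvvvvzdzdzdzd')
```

['zd', 'vv', 'zd', 'zd']

A backreference is literal: `\1` must see the identical characters the first group matched.
`findall` collects group 1 from each match (4 total).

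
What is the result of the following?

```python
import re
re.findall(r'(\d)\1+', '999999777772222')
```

['9', '7', '2']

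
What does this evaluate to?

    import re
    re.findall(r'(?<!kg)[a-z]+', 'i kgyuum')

['i', 'kgyuum']

`(?!…)`/`(?<!…)` only lets a position through if the neighbouring text does NOT match; no characters are consumed.
Walking the string: at [0:1] → 'i'; at [2:8] → 'kgyuum'.
No capturing groups, so `findall` returns the 2 full match strings.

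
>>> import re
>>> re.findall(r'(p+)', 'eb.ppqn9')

Pattern: one or more of a literal 'p' (captured).
Walking the string: at [3:5] match 'pp', group 1 = 'pp'.
One capturing group, so `findall` returns just the captured substring from the one match — 1 in all.

['pp']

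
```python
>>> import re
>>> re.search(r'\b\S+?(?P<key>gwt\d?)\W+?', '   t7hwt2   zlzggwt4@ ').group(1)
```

'gwt4'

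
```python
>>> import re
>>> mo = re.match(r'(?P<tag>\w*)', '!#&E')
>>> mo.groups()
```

The match spans [0:0] → ''.
Captured: group 1 = ''.

('',)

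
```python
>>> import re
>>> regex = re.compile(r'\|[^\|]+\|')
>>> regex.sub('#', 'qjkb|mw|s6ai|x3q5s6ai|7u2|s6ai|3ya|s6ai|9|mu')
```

Matches: at [4:8] → '|mw|'; at [12:22] → '|x3q5s6ai|'; at [25:31] → '|s6ai|'; at [34:40] → '|s6ai|'.
Every occurrence is swapped for '#'.

'qjkb#s6ai#7u2#3ya#9|mu'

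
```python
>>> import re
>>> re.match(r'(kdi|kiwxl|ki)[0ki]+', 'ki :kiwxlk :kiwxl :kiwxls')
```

`match` is anchored at position 0; if the pattern doesn't fit there, it returns None.
Here position 0 doesn't satisfy it, so the call returns None.

None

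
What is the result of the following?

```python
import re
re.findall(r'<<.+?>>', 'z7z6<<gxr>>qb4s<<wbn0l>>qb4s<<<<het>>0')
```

Matches: at [4:11] → '<<gxr>>'; at [15:24] → '<<wbn0l>>'; at [28:37] → '<<<<het>>'.
`findall` yields the raw match text (3 of them) because the pattern has no groups.

['<<gxr>>', '<<wbn0l>>', '<<<<het>>']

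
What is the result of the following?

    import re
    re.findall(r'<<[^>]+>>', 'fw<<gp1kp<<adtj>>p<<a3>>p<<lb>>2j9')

['<<gp1kp<<adtj>>', '<<a3>>', '<<lb>>']

With no groups in the pattern, `findall` gives back each whole match — 3 here.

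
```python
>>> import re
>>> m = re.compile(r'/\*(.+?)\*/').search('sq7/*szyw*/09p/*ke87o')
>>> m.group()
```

'/*szyw*/'

The match spans [3:11] → '/*szyw*/'.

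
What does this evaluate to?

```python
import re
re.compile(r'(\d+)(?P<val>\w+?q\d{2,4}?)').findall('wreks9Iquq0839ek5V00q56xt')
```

Pattern: one or more of a digit (captured); then one or more of a word character (lazy), then the literal 'q', then 2 to 4 of a digit (lazy) (captured as 'val').
Matches: at [5:12] match '9Iquq08', groups = ('9', 'Iquq08'); at [12:23] match '39ek5V00q56', groups = ('39', 'ek5V00q56').
`findall` packs the 2 group values into a tuple for every match.

[('9', 'Iquq08'), ('39', 'ek5V00q56')]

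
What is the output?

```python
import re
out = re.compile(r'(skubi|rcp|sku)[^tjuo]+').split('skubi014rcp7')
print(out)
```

['', 'skubi', '']

Alternation isn't longest-match — the leftmost alternative that fits at this position is chosen.
Matches to split on: at [0:12] → 'skubi014rcp7'.
With a capturing group present, the delimiter's captured portion is kept in the result list.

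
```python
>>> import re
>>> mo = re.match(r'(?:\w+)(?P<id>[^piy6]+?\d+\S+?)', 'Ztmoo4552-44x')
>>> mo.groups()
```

The pattern matches one or more of a word character (non-capturing group); then one or more of any character except [piy6] (lazy), then one or more of a digit, then one or more of a non-whitespace character (lazy) (captured as 'id').
With `match`, the pattern is implicitly anchored at the beginning.
The match spans [0:13] → 'Ztmoo4552-44x'.
Captured: group 1 = '-44x'.

('-44x',)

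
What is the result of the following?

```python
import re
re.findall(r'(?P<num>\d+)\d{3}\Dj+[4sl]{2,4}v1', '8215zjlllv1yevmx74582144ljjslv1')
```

The pattern matches one or more of a digit (captured as 'num'); then exactly 3 of a digit, then a non-digit, then one or more of the literal 'j'; then 2 to 4 of one of [4sl], then the literal 'v1'.
Scanning left to right: at [0:11] match '8215zjlllv1', group 1 = '8'; at [16:31] match '74582144ljjslv1', group 1 = '74582'.
One capturing group, so `findall` returns just the captured substring from each match — 2 in all.

['8', '74582']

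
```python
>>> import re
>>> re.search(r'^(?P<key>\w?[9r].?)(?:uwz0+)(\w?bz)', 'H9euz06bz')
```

None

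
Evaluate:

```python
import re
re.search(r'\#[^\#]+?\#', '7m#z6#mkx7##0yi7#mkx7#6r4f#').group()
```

The match spans [2:6] → '#z6#'.

'#z6#'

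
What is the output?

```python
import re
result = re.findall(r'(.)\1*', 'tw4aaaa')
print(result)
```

['t', 'w', '4', 'a']

After group 1 captures some text, `\1` only succeeds where that same text appears again.
Walking the string: at [0:1] match 't', group 1 = 't'; at [1:2] match 'w', group 1 = 'w'; at [2:3] match '4', group 1 = '4'; at [3:7] match 'aaaa', group 1 = 'a'.
Because there's exactly one group, `findall` drops the full match and keeps group 1 from each hit.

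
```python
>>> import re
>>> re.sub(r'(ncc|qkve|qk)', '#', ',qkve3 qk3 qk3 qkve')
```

Alternation isn't longest-match — the leftmost alternative that fits at this position is chosen.
Matches: at [1:5] → 'qkve'; at [7:9] → 'qk'; at [11:13] → 'qk'; at [15:19] → 'qkve'.
`sub` substitutes '#' at each match site.

',#3 #3 #3 #'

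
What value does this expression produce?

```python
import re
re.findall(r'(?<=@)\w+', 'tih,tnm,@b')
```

['b']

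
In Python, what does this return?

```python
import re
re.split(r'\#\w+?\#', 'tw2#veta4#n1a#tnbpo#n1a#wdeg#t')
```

['tw2', 'n1a', 'n1a', 't']

Matches to split on: at [3:10] → '#veta4#'; at [13:20] → '#tnbpo#'; at [23:29] → '#wdeg#'.
`split` removes every match and returns the 4 fragments in between.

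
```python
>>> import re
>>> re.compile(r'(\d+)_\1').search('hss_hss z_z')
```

None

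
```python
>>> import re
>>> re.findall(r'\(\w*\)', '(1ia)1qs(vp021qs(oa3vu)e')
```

Walking the string: at [0:5] → '(1ia)'; at [16:23] → '(oa3vu)'.
No capturing groups, so `findall` returns the 2 full match strings.

['(1ia)', '(oa3vu)']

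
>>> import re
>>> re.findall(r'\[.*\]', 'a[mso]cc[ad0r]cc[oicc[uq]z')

Walking the string: at [1:25] → '[mso]cc[ad0r]cc[oicc[uq]'.
`findall` yields the raw match text (1 of them) because the pattern has no groups.

['[mso]cc[ad0r]cc[oicc[uq]']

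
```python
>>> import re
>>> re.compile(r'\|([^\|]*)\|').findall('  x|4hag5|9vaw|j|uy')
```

['4hag5', 'j']

`findall` collects group 1 from each match (2 total).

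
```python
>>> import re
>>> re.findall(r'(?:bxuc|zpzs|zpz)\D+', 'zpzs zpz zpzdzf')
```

With no groups in the pattern, `findall` gives back each whole match — 1 here.

['zpzs zpz zpzdzf']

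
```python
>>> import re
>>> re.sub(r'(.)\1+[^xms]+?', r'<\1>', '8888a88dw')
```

'<8><8>w'

`\1` has to match the exact text group 1 already captured.
The replacement refers to a captured group, so each match is rewritten using its own captured text.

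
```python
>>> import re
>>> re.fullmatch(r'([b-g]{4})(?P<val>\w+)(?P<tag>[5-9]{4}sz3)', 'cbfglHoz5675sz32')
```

None

Pattern: exactly 4 of a character in [b-g] (captured); then one or more of a word character (captured as 'val'); then exactly 4 of a character in [5-9], then the literal 'sz3' (captured as 'tag').
`re.fullmatch` requires the pattern to consume the entire string.
Here the string isn't matched end-to-end, so the call returns None.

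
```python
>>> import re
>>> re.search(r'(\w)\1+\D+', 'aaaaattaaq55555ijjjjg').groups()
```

('a',)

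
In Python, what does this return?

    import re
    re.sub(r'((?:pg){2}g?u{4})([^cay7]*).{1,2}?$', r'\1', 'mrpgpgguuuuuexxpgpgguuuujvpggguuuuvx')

'mrpgpgguuuu'

This matches the literal 'pg' repeated 2 times, then optionally the literal 'g', then exactly 4 of the literal 'u' (captured); then zero or more of any character except [cay7] (captured); then 1 to 2 of any character (lazy); then anchored at the end.
Matches: at [2:36] → 'pgpgguuuuuexxpgpgguuuujvpggguuuuvx'.
The replacement refers to a captured group, so each match is rewritten using its own captured text.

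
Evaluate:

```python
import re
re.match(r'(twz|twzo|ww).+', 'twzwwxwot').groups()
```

('twz',)

`re.match` only tries the pattern at the start of the string.
The match spans [0:9] → 'twzwwxwot'.
Captured: group 1 = 'twz'.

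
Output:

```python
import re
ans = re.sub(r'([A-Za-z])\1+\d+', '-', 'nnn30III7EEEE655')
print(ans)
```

---

`\1` has to match the exact text group 1 already captured.
`sub` substitutes '-' at each match site.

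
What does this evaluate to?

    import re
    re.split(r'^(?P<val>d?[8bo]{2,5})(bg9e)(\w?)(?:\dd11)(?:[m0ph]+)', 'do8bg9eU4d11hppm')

['', 'do8', 'bg9e', 'U', '']

Pattern: anchored at the start of the string; then optionally the literal 'd', then 2 to 5 of one of [8bo] (captured as 'val'); then the literal 'bg', then the literal '9e' (captured); then optionally a word character (captured); then a digit, then the literal 'd11' (non-capturing group); then one or more of one of [m0ph] (non-capturing group).
Matches to split on: at [0:16] → 'do8bg9eU4d11hppm'.
Because the pattern has a capturing group, `split` also inserts each captured text between the pieces.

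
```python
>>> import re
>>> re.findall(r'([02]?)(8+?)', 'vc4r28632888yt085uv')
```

Pattern: optionally one of [02] (captured); then one or more of a literal '8' (lazy) (captured).
Because the quantifier is non-greedy, it stops expanding at the earliest point where the rest of the pattern can succeed.
Walking the string: at [4:6] match '28', groups = ('2', '8'); at [8:10] match '28', groups = ('2', '8'); at [10:11] match '8', groups = ('', '8'); at [11:12] match '8', groups = ('', '8'); at [14:16] match '08', groups = ('0', '8').
Multiple groups make `findall` return tuples — one 2-tuple for each match.

[('2', '8'), ('2', '8'), ('', '8'), ('', '8'), ('0', '8')]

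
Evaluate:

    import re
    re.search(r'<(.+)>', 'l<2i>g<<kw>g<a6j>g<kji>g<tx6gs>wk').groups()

The match spans [1:31] → '<2i>g<<kw>g<a6j>g<kji>g<tx6gs>'.
Captured: group 1 = '2i>g<<kw>g<a6j>g<kji>g<tx6gs'.

('2i>g<<kw>g<a6j>g<kji>g<tx6gs',)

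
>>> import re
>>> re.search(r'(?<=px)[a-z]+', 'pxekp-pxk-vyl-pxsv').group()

'ekp'

The `(?=…)`/`(?<=…)` assertion just peeks at neighbouring text; it doesn't advance the match position.
`search` walks the string left to right and returns the first match it finds.
The match spans [2:5] → 'ekp'.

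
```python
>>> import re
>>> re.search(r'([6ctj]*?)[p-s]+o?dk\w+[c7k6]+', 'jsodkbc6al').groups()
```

('j',)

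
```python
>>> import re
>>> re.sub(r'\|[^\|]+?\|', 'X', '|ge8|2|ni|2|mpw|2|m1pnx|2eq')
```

Every occurrence is swapped for 'X'.

'X2X2X2X2eq'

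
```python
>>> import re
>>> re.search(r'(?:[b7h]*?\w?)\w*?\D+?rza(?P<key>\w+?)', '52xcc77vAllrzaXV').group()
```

'52xcc77vAllrzaX'

This matches zero or more of one of [b7h] (lazy), then optionally a word character (non-capturing group); then zero or more of a word character (lazy), then one or more of a non-digit (lazy), then the literal 'rza'; then one or more of a word character (lazy) (captured as 'key').
Unlike `match`, `search` isn't anchored — it looks for the pattern anywhere in the string.
The match spans [0:15] → '52xcc77vAllrzaX'.
Captured: group 1 = 'X'.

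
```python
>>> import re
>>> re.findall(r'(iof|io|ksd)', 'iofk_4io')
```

['iof', 'io']

`|` is ordered: at each position the engine commits to the first alternative that works.
Walking the string: at [0:3] match 'iof', group 1 = 'iof'; at [6:8] match 'io', group 1 = 'io'.
`findall` collects group 1 from each match (2 total).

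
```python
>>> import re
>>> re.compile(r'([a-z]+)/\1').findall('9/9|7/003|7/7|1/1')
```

[]

Because there's exactly one group, `findall` drops the full match and keeps group 1 from each hit.
Nothing in the string satisfies the pattern, so the list is empty.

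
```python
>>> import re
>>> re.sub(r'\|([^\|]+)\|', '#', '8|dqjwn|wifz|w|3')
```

'8#wifz#3'

Matches: at [1:8] → '|dqjwn|'; at [12:15] → '|w|'.
Each match is replaced by '#'.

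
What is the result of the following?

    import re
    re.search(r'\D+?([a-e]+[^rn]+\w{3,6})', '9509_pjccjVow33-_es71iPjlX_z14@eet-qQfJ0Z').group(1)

Pattern: one or more of a non-digit (lazy); then one or more of a character in [a-e], then one or more of any character except [rn], then 3 to 6 of a word character (captured).
`search` walks the string left to right and returns the first match it finds.
The match spans [4:41] → '_pjccjVow33-_es71iPjlX_z14@eet-qQfJ0Z'.
Captured: group 1 = 'ccjVow33-_es71iPjlX_z14@eet-qQfJ0Z'.

'ccjVow33-_es71iPjlX_z14@eet-qQfJ0Z'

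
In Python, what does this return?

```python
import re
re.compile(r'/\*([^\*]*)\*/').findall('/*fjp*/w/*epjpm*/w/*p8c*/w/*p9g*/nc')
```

['fjp', 'epjpm', 'p8c', 'p9g']

Walking the string: at [0:7] match '/*fjp*/', group 1 = 'fjp'; at [8:17] match '/*epjpm*/', group 1 = 'epjpm'; at [18:25] match '/*p8c*/', group 1 = 'p8c'; at [26:33] match '/*p9g*/', group 1 = 'p9g'.
One capturing group, so `findall` returns just the captured substring from each match — 4 in all.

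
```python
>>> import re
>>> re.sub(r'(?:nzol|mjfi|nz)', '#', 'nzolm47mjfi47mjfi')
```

Branches in `(...|...)` are attempted left-to-right; the first branch that allows the whole pattern to succeed is taken.
Matches: at [0:4] → 'nzol'; at [7:11] → 'mjfi'; at [13:17] → 'mjfi'.
Each match is replaced by '#'.

'#m47#47#'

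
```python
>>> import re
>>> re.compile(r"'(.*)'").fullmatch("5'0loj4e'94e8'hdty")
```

`re.fullmatch` is like wrapping the pattern in `^…$` (in single-line mode).
Here the string isn't matched end-to-end, so the call returns None.

None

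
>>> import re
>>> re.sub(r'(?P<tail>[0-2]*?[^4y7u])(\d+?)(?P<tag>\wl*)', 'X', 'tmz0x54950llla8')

'tmXXXa8'

Lazy quantifiers expand one character at a time until the remainder of the pattern can match.
Each match is replaced by 'X'.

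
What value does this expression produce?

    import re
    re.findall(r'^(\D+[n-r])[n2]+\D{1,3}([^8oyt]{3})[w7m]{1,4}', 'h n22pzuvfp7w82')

[('h n', 'vfp')]

This matches anchored at the start of the string; then one or more of a non-digit, then a character in [n-r] (captured); then one or more of one of [n2], then 1 to 3 of a non-digit; then exactly 3 of any character except [8oyt] (captured); then 1 to 4 of one of [w7m].
Scanning left to right: at [0:13] match 'h n22pzuvfp7w', groups = ('h n', 'vfp').
Multiple groups make `findall` return tuples — one 2-tuple for the one match.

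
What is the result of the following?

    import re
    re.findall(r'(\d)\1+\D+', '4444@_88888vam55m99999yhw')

['4', '8', '5', '9']

A backreference is literal: `\1` must see the identical characters the first group matched.
Walking the string: at [0:6] match '4444@_', group 1 = '4'; at [6:14] match '88888vam', group 1 = '8'; at [14:17] match '55m', group 1 = '5'; at [17:25] match '99999yhw', group 1 = '9'.
One capturing group, so `findall` returns just the captured substring from each match — 4 in all.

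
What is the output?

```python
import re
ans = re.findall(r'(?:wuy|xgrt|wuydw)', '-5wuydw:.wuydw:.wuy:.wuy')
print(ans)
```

['wuy', 'wuy', 'wuy', 'wuy']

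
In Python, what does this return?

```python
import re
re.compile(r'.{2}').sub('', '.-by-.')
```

Pattern: exactly 2 of any character.
Matches: at [0:2] → '.-'; at [2:4] → 'by'; at [4:6] → '-.'.
Each match is replaced by ''.

''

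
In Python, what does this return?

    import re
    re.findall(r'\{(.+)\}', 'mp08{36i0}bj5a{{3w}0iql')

['36i0}bj5a{{3w']

Walking the string: at [4:19] match '{36i0}bj5a{{3w}', group 1 = '36i0}bj5a{{3w'.
With a single group, `findall` returns only what that group captured — 1 item.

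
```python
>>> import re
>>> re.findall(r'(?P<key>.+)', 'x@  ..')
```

The pattern matches one or more of any character (captured as 'key').
Scanning left to right: at [0:6] match 'x@  ..', group 1 = 'x@  ..'.
With a single group, `findall` returns only what that group captured — 1 item.

['x@  ..']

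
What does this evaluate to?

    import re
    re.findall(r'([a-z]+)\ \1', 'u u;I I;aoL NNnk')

['u']

`\1` is not a pattern — it's the concrete string captured by group 1, re-applied verbatim.
Because there's exactly one group, `findall` drops the full match and keeps group 1 from the one hit.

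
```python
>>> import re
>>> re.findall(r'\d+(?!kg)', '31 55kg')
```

A negative assertion filters positions out without eating any characters.
Scanning left to right: at [0:2] → '31'; at [3:4] → '5'.
With no groups in the pattern, `findall` gives back each whole match — 2 here.

['31', '5']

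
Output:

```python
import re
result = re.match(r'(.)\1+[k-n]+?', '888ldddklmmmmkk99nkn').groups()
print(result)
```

('8',)

The match spans [0:4] → '888l'.
Captured: group 1 = '8'.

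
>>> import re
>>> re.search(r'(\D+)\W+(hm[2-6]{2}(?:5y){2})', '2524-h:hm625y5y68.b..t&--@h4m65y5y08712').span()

This matches one or more of a non-digit (captured); then one or more of a non-word character; then the literal 'hm', then exactly 2 of a character in [2-6], then the literal '5y' repeated 2 times (captured).
`re.search` tries every starting position until one works.
The match spans [4:15] → '-h:hm625y5y'.
Captured: group 1 = '-h', group 2 = 'hm625y5y'.

(4, 15)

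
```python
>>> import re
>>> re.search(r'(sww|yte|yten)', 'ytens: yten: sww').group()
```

'yte'

Branches in `(...|...)` are attempted left-to-right; the first branch that allows the whole pattern to succeed is taken.
The match spans [0:3] → 'yte'.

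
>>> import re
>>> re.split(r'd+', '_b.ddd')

['_b.', '']

The pattern matches one or more of a literal 'd'.
Matches to split on: at [3:6] → 'ddd'.
Each match becomes a cut point; 2 segments remain.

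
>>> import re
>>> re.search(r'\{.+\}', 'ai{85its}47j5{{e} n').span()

(2, 17)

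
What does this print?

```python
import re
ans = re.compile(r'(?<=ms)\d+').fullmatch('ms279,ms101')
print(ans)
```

None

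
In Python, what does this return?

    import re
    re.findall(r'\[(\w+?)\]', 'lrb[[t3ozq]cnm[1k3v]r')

Scanning left to right: at [4:11] match '[t3ozq]', group 1 = 't3ozq'; at [14:20] match '[1k3v]', group 1 = '1k3v'.
One capturing group, so `findall` returns just the captured substring from each match — 2 in all.

['t3ozq', '1k3v']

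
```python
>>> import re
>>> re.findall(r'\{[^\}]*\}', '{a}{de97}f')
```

Matches: at [0:3] → '{a}'; at [3:9] → '{de97}'.
`findall` yields the raw match text (2 of them) because the pattern has no groups.

['{a}', '{de97}']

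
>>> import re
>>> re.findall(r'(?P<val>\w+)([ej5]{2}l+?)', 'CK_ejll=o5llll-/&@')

With the lazy modifier that quantifier settles for the fewest repetitions that let the rest of the pattern succeed (the atoms after it are unaffected and can still be greedy).
Multiple groups make `findall` return tuples — one 2-tuple for the one match.

[('CK_', 'ejl')]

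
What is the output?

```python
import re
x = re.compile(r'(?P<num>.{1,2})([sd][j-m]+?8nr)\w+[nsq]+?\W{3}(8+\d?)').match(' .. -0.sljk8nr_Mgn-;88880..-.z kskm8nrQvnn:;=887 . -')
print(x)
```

The pattern matches 1 to 2 of any character (captured as 'num'); then one of [sd], then one or more of a character in [j-m] (lazy), then the literal '8nr' (captured); then one or more of a word character, then one or more of one of [nsq] (lazy), then exactly 3 of a non-word character; then one or more of the literal '8', then optionally a digit (captured).
With `match`, the pattern is implicitly anchored at the beginning.
Here position 0 doesn't satisfy it, so the call returns None.

None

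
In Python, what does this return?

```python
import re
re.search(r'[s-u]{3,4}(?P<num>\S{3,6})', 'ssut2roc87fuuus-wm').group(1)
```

'2roc87'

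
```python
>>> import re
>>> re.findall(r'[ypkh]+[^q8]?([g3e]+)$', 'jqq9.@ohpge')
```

['e']

Pattern: one or more of one of [ypkh], then optionally any character except [q8]; then one or more of one of [g3e] (captured); then anchored at the end.
Walking the string: at [7:11] match 'hpge', group 1 = 'e'.
`findall` collects group 1 from the one match (1 total).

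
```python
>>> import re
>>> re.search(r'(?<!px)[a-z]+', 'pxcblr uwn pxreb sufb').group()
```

'pxcblr'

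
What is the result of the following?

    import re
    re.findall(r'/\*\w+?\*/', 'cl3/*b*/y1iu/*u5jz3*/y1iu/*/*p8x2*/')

['/*b*/', '/*u5jz3*/', '/*p8x2*/']

Since nothing is captured, `findall` lists the 3 matched substrings directly.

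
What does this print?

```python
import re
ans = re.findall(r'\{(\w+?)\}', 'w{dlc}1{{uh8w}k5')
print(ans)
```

Walking the string: at [1:6] match '{dlc}', group 1 = 'dlc'; at [8:14] match '{uh8w}', group 1 = 'uh8w'.
One capturing group, so `findall` returns just the captured substring from each match — 2 in all.

['dlc', 'uh8w']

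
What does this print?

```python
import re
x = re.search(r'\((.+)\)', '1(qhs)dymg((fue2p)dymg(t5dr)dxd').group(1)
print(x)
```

qhs)dymg((fue2p)dymg(t5dr

The match spans [1:28] → '(qhs)dymg((fue2p)dymg(t5dr)'.
Captured: group 1 = 'qhs)dymg((fue2p)dymg(t5dr'.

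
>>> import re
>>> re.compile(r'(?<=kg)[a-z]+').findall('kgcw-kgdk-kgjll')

['cw', 'dk', 'jll']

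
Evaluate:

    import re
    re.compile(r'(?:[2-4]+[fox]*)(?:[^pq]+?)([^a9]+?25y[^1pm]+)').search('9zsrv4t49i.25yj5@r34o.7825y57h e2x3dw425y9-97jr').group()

The match spans [5:47] → '4t49i.25yj5@r34o.7825y57h e2x3dw425y9-97jr'.

'4t49i.25yj5@r34o.7825y57h e2x3dw425y9-97jr'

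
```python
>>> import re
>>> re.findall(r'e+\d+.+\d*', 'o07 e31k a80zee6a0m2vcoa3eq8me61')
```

['e31k a80zee6a0m2vcoa3eq8me61']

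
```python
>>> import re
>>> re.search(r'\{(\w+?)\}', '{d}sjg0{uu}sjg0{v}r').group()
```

'{d}'

The match spans [0:3] → '{d}'.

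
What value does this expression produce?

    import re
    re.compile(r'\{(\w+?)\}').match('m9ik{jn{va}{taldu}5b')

None

`re.match` only tries the pattern at the start of the string.
Here the pattern fails at index 0, so the call returns None.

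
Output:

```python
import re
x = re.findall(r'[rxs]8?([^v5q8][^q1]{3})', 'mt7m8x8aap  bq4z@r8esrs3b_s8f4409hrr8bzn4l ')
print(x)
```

['aap ', 'esrs', 'f440', 'r8bz']

This matches one of [rxs], then optionally a literal '8'; then any character except [v5q8], then exactly 3 of any character except [q1] (captured).
Because there's exactly one group, `findall` drops the full match and keeps group 1 from each hit.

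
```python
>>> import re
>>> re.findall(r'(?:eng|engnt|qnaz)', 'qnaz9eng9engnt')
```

['qnaz', 'eng', 'eng']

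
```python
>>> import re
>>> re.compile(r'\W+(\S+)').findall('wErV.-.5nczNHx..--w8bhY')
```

['5nczNHx..--w8bhY']

Pattern: one or more of a non-word character; then one or more of a non-whitespace character (captured).
`findall` collects group 1 from the one match (1 total).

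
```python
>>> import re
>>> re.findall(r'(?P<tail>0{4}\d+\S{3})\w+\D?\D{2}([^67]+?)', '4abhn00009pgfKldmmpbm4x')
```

[('00009pgf', '4')]

The pattern matches exactly 4 of a literal '0', then one or more of a digit, then exactly 3 of a non-whitespace character (captured as 'tail'); then one or more of a word character, then optionally a non-digit, then exactly 2 of a non-digit; then one or more of any character except [67] (lazy) (captured).
The `?` after the quantifier makes it lazy — it takes as little as possible before letting the rest of the pattern try.
Walking the string: at [5:22] match '00009pgfKldmmpbm4', groups = ('00009pgf', '4').
Multiple groups make `findall` return tuples — one 2-tuple for the one match.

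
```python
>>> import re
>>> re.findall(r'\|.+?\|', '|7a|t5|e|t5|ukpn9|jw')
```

['|7a|', '|e|', '|ukpn9|']

With the lazy modifier that quantifier settles for the fewest repetitions that let the rest of the pattern succeed (the atoms after it are unaffected and can still be greedy).
`findall` yields the raw match text (3 of them) because the pattern has no groups.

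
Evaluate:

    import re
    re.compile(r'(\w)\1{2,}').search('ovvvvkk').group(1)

After group 1 captures some text, `\1` only succeeds where that same text appears again.
`re.search` tries every starting position until one works.
The match spans [1:5] → 'vvvv'.
Captured: group 1 = 'v'.

'v'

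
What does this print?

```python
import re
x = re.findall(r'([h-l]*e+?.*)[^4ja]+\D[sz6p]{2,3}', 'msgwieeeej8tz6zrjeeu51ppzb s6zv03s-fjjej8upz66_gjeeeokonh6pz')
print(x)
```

Pattern: zero or more of a character in [h-l], then one or more of a literal 'e' (lazy), then zero or more of any character (captured); then one or more of any character except [4ja], then a non-digit, then 2 to 3 of one of [sz6p].
Matches: at [4:60] match 'ieeeej8tz6zrjeeu51ppzb s6zv03s-fjjej8upz66_gjeeeokonh6pz', group 1 = 'ieeeej8tz6zrjeeu51ppzb s6zv03s-fjjej8upz66_gjeeeoko'.
Because there's exactly one group, `findall` drops the full match and keeps group 1 from the one hit.

['ieeeej8tz6zrjeeu51ppzb s6zv03s-fjjej8upz66_gjeeeoko']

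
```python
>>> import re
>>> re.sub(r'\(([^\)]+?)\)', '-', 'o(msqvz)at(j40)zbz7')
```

'o-at-zbz7'

Every occurrence is swapped for '-'.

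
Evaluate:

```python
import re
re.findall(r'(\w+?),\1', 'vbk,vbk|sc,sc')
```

`\1` has to match the exact text group 1 already captured.
`findall` collects group 1 from each match (2 total).

['vbk', 'sc']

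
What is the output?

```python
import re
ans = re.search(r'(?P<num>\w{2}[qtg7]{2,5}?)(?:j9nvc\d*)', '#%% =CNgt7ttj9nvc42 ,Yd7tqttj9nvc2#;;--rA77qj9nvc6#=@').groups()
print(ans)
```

Pattern: exactly 2 of a word character, then 2 to 5 of one of [qtg7] (lazy) (captured as 'num'); then the literal 'j9n', then the literal 'vc', then zero or more of a digit (non-capturing group).
`search` walks the string left to right and returns the first match it finds.
The match spans [5:19] → 'CNgt7ttj9nvc42'.
Captured: group 1 = 'CNgt7tt'.

('CNgt7tt',)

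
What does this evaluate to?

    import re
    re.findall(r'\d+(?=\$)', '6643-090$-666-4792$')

The `(?=…)`/`(?<=…)` assertion just peeks at neighbouring text; it doesn't advance the match position.
Walking the string: at [5:8] → '090'; at [14:18] → '4792'.
Since nothing is captured, `findall` lists the 2 matched substrings directly.

['090', '4792']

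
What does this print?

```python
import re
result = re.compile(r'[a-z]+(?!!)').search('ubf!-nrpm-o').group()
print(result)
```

The negative lookahead/lookbehind blocks any match where the forbidden context is present.
`re.search` tries every starting position until one works.
The match spans [0:2] → 'ub'.

ub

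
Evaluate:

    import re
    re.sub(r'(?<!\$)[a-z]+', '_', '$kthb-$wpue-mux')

'$k_-$w_-_'

Because the assertion is negative and zero-width, positions next to the forbidden text are skipped.
Matches: at [2:5] → 'thb'; at [8:11] → 'pue'; at [12:15] → 'mux'.
Each match is replaced by '_'.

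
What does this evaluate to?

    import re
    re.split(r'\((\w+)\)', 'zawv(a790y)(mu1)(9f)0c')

['zawv', 'a790y', '', 'mu1', '', '9f', '0c']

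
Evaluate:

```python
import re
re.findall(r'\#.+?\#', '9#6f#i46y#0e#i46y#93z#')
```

['#6f#', '#0e#', '#93z#']

Because the quantifier is non-greedy, it stops expanding at the earliest point where the rest of the pattern can succeed.
With no groups in the pattern, `findall` gives back each whole match — 3 here.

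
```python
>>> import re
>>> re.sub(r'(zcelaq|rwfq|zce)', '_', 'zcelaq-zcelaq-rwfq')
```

Alternation isn't longest-match — the leftmost alternative that fits at this position is chosen.
Every occurrence is swapped for '_'.

'_-_-_'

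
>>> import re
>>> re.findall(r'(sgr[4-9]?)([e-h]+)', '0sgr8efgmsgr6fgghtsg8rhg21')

`findall` packs the 2 group values into a tuple for every match.

[('sgr8', 'efg'), ('sgr6', 'fggh')]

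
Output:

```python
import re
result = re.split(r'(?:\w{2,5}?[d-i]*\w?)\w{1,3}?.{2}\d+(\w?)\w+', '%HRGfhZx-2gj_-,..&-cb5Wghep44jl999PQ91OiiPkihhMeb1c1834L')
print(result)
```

['%', 'g', '-,..&-', 'j', '']

Because the quantifier is non-greedy, it stops expanding at the earliest point where the rest of the pattern can succeed.
`re.split` interleaves the captured-group text with the surrounding fragments.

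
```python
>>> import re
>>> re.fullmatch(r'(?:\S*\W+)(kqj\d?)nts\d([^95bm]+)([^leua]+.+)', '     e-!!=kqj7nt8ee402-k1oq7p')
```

None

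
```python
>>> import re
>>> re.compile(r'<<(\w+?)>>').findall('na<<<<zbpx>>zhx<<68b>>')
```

Scanning left to right: at [4:12] match '<<zbpx>>', group 1 = 'zbpx'; at [15:22] match '<<68b>>', group 1 = '68b'.
One capturing group, so `findall` returns just the captured substring from each match — 2 in all.

['zbpx', '68b']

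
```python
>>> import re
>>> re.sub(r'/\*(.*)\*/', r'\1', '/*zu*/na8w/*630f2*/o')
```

The replacement refers to a captured group, so each match is rewritten using its own captured text.

'zu*/na8w/*630f2o'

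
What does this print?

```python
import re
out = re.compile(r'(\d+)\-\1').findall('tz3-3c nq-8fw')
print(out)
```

['3']

A backreference is literal: `\1` must see the identical characters the first group matched.
Because there's exactly one group, `findall` drops the full match and keeps group 1 from the one hit.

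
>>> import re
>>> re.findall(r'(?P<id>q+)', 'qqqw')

['qqq']

This matches one or more of a literal 'q' (captured as 'id').
Walking the string: at [0:3] match 'qqq', group 1 = 'qqq'.
One capturing group, so `findall` returns just the captured substring from the one match — 1 in all.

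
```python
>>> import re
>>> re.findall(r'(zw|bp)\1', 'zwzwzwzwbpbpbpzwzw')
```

['zw', 'zw', 'bp', 'zw']

A backreference is literal: `\1` must see the identical characters the first group matched.
Walking the string: at [0:4] match 'zwzw', group 1 = 'zw'; at [4:8] match 'zwzw', group 1 = 'zw'; at [8:12] match 'bpbp', group 1 = 'bp'; at [14:18] match 'zwzw', group 1 = 'zw'.
Because there's exactly one group, `findall` drops the full match and keeps group 1 from each hit.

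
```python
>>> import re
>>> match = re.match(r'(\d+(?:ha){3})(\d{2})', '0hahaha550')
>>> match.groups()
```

('0hahaha', '55')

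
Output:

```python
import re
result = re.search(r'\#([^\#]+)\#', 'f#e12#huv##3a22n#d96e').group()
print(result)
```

`search` walks the string left to right and returns the first match it finds.
The match spans [1:6] → '#e12#'.
Captured: group 1 = 'e12'.

#e12#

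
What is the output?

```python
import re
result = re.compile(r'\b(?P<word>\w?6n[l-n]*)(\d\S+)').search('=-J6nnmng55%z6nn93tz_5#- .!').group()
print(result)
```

z6nn93tz_5#-

The pattern matches a word boundary (`\b`, zero-width); then optionally a word character, then the literal '6n', then zero or more of a character in [l-n] (captured as 'word'); then a digit, then one or more of a non-whitespace character (captured).
The match spans [12:24] → 'z6nn93tz_5#-'.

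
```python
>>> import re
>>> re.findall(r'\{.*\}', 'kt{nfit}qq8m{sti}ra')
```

['{nfit}qq8m{sti}']

With no groups in the pattern, `findall` gives back each whole match — 1 here.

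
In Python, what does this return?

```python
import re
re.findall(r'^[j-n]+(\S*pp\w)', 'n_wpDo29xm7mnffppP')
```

['_wpDo29xm7mnffppP']

Pattern: anchored at the start of the string; then one or more of a character in [j-n]; then zero or more of a non-whitespace character, then the literal 'pp', then a word character (captured).
Matches: at [0:18] match 'n_wpDo29xm7mnffppP', group 1 = '_wpDo29xm7mnffppP'.
With a single group, `findall` returns only what that group captured — 1 item.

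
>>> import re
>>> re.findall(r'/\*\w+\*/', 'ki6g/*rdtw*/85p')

['/*rdtw*/']

Matches: at [4:12] → '/*rdtw*/'.
No capturing groups, so `findall` returns the 1 full match string.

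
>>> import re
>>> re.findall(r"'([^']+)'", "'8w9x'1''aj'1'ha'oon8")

Matches: at [0:6] match "'8w9x'", group 1 = '8w9x'; at [8:12] match "'aj'", group 1 = 'aj'; at [13:17] match "'ha'", group 1 = 'ha'.
`findall` collects group 1 from each match (3 total).

['8w9x', 'aj', 'ha']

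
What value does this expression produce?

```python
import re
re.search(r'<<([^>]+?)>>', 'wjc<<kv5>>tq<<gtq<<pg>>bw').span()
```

(3, 10)

`re.search` scans for the first position where the pattern succeeds.
The match spans [3:10] → '<<kv5>>'.
Captured: group 1 = 'kv5'.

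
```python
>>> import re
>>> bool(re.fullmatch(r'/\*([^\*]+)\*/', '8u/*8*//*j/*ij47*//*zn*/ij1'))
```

`re.fullmatch` requires the pattern to consume the entire string.
Here the pattern can't cover the whole string, so the call returns None, and `bool(None)` is False.

False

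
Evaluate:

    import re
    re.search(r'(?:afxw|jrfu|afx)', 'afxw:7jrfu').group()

'afxw'

Alternation tries branches left to right and keeps the first one that lets the overall match succeed at that position.
The match spans [0:4] → 'afxw'.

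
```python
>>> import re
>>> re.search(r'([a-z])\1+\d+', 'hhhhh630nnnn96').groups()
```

After group 1 captures some text, `\1` only succeeds where that same text appears again.
`re.search` scans for the first position where the pattern succeeds.
The match spans [0:8] → 'hhhhh630'.
Captured: group 1 = 'h'.

('h',)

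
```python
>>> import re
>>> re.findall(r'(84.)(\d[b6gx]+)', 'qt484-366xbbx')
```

[('84-', '366xbbx')]

Pattern: the literal '84', then any character (captured); then a digit, then one or more of one of [b6gx] (captured).
Matches: at [3:13] match '84-366xbbx', groups = ('84-', '366xbbx').
`findall` packs the 2 group values into a tuple for every match.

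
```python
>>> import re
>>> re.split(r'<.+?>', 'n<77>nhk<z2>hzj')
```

['n', 'nhk', 'hzj']

Matches to split on: at [1:5] → '<77>'; at [8:12] → '<z2>'.
Splitting on the pattern gives 3 pieces.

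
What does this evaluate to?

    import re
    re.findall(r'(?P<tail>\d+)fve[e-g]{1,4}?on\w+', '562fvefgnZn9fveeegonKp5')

Pattern: one or more of a digit (captured as 'tail'); then the literal 'fve', then 1 to 4 of a character in [e-g] (lazy); then the literal 'on', then one or more of a word character.
Scanning left to right: at [11:23] match '9fveeegonKp5', group 1 = '9'.
One capturing group, so `findall` returns just the captured substring from the one match — 1 in all.

['9']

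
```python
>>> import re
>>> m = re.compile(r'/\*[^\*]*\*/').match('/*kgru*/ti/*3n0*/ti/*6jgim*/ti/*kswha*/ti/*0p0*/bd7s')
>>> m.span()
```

(0, 8)

`re.match` won't scan ahead — the pattern has to work from the very first character.
The match spans [0:8] → '/*kgru*/'.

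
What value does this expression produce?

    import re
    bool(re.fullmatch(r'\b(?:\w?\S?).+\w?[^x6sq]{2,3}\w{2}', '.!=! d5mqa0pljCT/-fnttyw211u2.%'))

False

The pattern matches a word boundary (`\b`, zero-width); then optionally a word character, then optionally a non-whitespace character (non-capturing group); then one or more of any character; then optionally a word character, then 2 to 3 of any character except [x6sq], then exactly 2 of a word character.
For `fullmatch`, every character of the input must be accounted for by the pattern.
Here there's no way to consume every character, so the call returns None, and `bool(None)` is False.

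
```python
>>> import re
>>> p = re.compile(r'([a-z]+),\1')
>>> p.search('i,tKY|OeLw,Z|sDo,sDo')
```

A backreference is literal: `\1` must see the identical characters the first group matched.
Here the pattern never matches, so the call returns None.

None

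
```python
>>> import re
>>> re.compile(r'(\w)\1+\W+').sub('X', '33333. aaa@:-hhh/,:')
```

'XXX'

The backreference `\1` re-matches whatever the first group consumed, character for character.
Matches: at [0:7] → '33333. '; at [7:13] → 'aaa@:-'; at [13:19] → 'hhh/,:'.
`sub` substitutes 'X' at each match site.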